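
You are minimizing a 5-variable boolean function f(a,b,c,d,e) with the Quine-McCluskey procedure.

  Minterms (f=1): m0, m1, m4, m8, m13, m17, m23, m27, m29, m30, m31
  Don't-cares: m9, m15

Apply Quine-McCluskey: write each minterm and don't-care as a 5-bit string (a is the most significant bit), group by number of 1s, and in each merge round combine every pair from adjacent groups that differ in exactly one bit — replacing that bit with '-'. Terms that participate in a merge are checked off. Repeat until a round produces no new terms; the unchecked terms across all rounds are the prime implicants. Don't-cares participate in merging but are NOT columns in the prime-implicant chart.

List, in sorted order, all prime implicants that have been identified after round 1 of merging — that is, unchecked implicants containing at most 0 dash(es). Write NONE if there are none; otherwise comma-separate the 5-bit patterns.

NONE

size-2^0 implicants → 00000(✓)  00001(✓)  00100(✓)  01000(✓)  01001(✓)  01101(✓)  01111(✓)  10001(✓)  10111(✓)  11011(✓)  11101(✓)  11110(✓)  11111(✓)
size-2^1 implicants → -0001  -1101(✓)  -1111(✓)  0-000(✓)  0-001(✓)  00-00  0000-(✓)  01-01  0100-(✓)  011-1(✓)  1-111  11-11  111-1(✓)  1111-
size-2^2 implicants → -11-1  0-00-
Unchecked terms (primes): -0001, -11-1, 0-00-, 00-00, 01-01, 1-111, 11-11, 1111-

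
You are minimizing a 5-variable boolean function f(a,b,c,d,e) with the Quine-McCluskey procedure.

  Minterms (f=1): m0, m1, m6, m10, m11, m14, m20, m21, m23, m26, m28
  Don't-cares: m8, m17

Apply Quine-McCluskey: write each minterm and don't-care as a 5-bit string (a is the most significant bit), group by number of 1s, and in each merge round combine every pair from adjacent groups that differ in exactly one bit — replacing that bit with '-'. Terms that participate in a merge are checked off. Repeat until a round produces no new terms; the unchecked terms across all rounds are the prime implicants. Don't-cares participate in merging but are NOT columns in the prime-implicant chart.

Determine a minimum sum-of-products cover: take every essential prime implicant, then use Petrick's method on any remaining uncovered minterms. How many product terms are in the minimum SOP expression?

Round 0: 00000✓ 00001✓ 00110✓ 01000✓ 01010✓ 01011✓ 01110✓ 10001✓ 10100✓ 10101✓ 10111✓ 11010✓ 11100✓
Round 1: -0001 -1010 0-000 0-110 0000- 01-10 010-0 0101- 1-100 10-01 101-1 1010-
PIs = {-0001, -1010, 0-000, 0-110, 0000-, 01-10, 010-0, 0101-, 1-100, 10-01, 101-1, 1010-}
Coverage chart:
  m0: 0-000,0000-
  m1: -0001,0000-
  m6: 0-110 ←essential
  m10: -1010,01-10,010-0,0101-
  m11: 0101- ←essential
  m14: 0-110,01-10
  m20: 1-100,1010-
  m21: 10-01,101-1,1010-
  m23: 101-1 ←essential
  m26: -1010 ←essential
  m28: 1-100 ←essential
Essential: -1010, 0-110, 0101-, 1-100, 101-1
Petrick residual → 0000-
Min cover (6 terms): bc'de' + a'cde' + a'b'c'd' + a'bc'd + acd'e' + ab'ce

6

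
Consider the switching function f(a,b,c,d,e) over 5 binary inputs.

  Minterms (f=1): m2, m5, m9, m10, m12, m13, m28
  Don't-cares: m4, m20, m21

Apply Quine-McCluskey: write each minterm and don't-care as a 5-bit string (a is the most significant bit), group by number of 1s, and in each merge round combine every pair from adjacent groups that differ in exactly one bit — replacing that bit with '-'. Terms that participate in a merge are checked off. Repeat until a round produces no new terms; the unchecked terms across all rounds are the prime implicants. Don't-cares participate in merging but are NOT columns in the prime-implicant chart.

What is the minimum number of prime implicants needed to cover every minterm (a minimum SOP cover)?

Round 0: 00010✓ 00100✓ 00101✓ 01001✓ 01010✓ 01100✓ 01101✓ 10100✓ 10101✓ 11100✓
Round 1: -0100✓ -0101✓ -1100✓ 0-010 0-100✓ 0-101✓ 0010-✓ 01-01 0110-✓ 1-100✓ 1010-✓
Round 2: --100 -010- 0-10-
PIs = {--100, -010-, 0-010, 0-10-, 01-01}
Coverage chart:
  m2: 0-010 ←essential
  m5: -010-,0-10-
  m9: 01-01 ←essential
  m10: 0-010 ←essential
  m12: --100,0-10-
  m13: 0-10-,01-01
  m28: --100 ←essential
Essential: --100, 0-010, 01-01
Petrick residual → -010-
Min cover (4 terms): cd'e' + b'cd' + a'c'de' + a'bd'e

4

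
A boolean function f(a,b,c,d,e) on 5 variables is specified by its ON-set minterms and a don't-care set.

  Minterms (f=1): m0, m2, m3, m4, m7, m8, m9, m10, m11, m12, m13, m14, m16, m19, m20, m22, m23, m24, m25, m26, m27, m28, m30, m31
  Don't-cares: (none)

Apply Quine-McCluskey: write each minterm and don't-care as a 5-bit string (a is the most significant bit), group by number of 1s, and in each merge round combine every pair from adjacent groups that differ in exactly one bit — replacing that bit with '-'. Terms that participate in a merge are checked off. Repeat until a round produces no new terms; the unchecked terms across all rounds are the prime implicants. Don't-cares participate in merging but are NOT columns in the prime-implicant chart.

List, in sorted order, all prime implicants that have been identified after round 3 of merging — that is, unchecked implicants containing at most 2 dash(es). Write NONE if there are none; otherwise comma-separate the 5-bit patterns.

size-2^0 implicants → 00000(✓)  00010(✓)  00011(✓)  00100(✓)  00111(✓)  01000(✓)  01001(✓)  01010(✓)  01011(✓)  01100(✓)  01101(✓)  01110(✓)  10000(✓)  10011(✓)  10100(✓)  10110(✓)  10111(✓)  11000(✓)  11001(✓)  11010(✓)  11011(✓)  11100(✓)  11110(✓)  11111(✓)
size-2^1 implicants → -0000(✓)  -0011(✓)  -0100(✓)  -0111(✓)  -1000(✓)  -1001(✓)  -1010(✓)  -1011(✓)  -1100(✓)  -1110(✓)  0-000(✓)  0-010(✓)  0-011(✓)  0-100(✓)  00-00(✓)  00-11(✓)  000-0(✓)  0001-(✓)  01-00(✓)  01-01(✓)  01-10(✓)  010-0(✓)  010-1(✓)  0100-(✓)  0101-(✓)  011-0(✓)  0110-(✓)  1-000(✓)  1-011(✓)  1-100(✓)  1-110(✓)  1-111(✓)  10-00(✓)  10-11(✓)  101-0(✓)  1011-(✓)  11-00(✓)  11-10(✓)  11-11(✓)  110-0(✓)  110-1(✓)  1100-(✓)  1101-(✓)  111-0(✓)  1111-(✓)
size-2^2 implicants → --000(✓)  --011  --100(✓)  -0-00(✓)  -0-11  -1-00(✓)  -1-10(✓)  -10-0(✓)  -10-1(✓)  -100-(✓)  -101-(✓)  -11-0(✓)  0--00(✓)  0-0-0  0-01-  01--0(✓)  01-0-  010--(✓)  1--00(✓)  1--11  1-1-0  1-11-  11--0(✓)  11-1-  110--(✓)
size-2^3 implicants → ---00  -1--0  -10--
Unchecked terms (primes): ---00, --011, -0-11, -1--0, -10--, 0-0-0, 0-01-, 01-0-, 1--11, 1-1-0, 1-11-, 11-1-

--011, -0-11, 0-0-0, 0-01-, 01-0-, 1--11, 1-1-0, 1-11-, 11-1-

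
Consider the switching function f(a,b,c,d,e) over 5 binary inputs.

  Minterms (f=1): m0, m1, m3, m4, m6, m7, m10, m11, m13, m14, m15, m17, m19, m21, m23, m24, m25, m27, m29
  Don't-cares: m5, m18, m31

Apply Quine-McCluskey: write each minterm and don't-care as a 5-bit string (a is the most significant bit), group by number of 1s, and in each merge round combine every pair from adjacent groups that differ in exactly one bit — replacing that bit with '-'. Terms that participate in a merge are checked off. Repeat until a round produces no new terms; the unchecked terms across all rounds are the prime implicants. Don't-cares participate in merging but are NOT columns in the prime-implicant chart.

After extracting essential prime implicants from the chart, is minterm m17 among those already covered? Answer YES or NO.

size-2^0 implicants → 00000(✓)  00001(✓)  00011(✓)  00100(✓)  00101(✓)  00110(✓)  00111(✓)  01010(✓)  01011(✓)  01101(✓)  01110(✓)  01111(✓)  10001(✓)  10010(✓)  10011(✓)  10101(✓)  10111(✓)  11000(✓)  11001(✓)  11011(✓)  11101(✓)  11111(✓)
size-2^1 implicants → -0001(✓)  -0011(✓)  -0101(✓)  -0111(✓)  -1011(✓)  -1101(✓)  -1111(✓)  0-011(✓)  0-101(✓)  0-110(✓)  0-111(✓)  00-00(✓)  00-01(✓)  00-11(✓)  000-1(✓)  0000-(✓)  001-0(✓)  001-1(✓)  0010-(✓)  0011-(✓)  01-10(✓)  01-11(✓)  0101-(✓)  011-1(✓)  0111-(✓)  1-001(✓)  1-011(✓)  1-101(✓)  1-111(✓)  10-01(✓)  10-11(✓)  100-1(✓)  1001-  101-1(✓)  11-01(✓)  11-11(✓)  110-1(✓)  1100-  111-1(✓)
size-2^2 implicants → --011(✓)  --101(✓)  --111(✓)  -0-01(✓)  -0-11(✓)  -00-1(✓)  -01-1(✓)  -1-11(✓)  -11-1(✓)  0--11(✓)  0-1-1(✓)  0-11-  00--1(✓)  00-0-  001--  01-1-  1--01(✓)  1--11(✓)  1-0-1(✓)  1-1-1(✓)  10--1(✓)  11--1(✓)
size-2^3 implicants → ---11  --1-1  -0--1  1---1
Unchecked terms (primes): ---11, --1-1, -0--1, 0-11-, 00-0-, 001--, 01-1-, 1---1, 1001-, 1100-
Minterm coverage:
  m0 ⊆ 00-0- [E]
  m1 ⊆ -0--1,00-0-
  m3 ⊆ ---11,-0--1
  m4 ⊆ 00-0-,001--
  m6 ⊆ 0-11-,001--
  m7 ⊆ ---11,--1-1,-0--1,0-11-,001--
  m10 ⊆ 01-1- [E]
  m11 ⊆ ---11,01-1-
  m13 ⊆ --1-1 [E]
  m14 ⊆ 0-11-,01-1-
  m15 ⊆ ---11,--1-1,0-11-,01-1-
  m17 ⊆ -0--1,1---1
  m19 ⊆ ---11,-0--1,1---1,1001-
  m21 ⊆ --1-1,-0--1,1---1
  m23 ⊆ ---11,--1-1,-0--1,1---1
  m24 ⊆ 1100- [E]
  m25 ⊆ 1---1,1100-
  m27 ⊆ ---11,1---1
  m29 ⊆ --1-1,1---1
E = {--1-1, 00-0-, 01-1-, 1100-}

NO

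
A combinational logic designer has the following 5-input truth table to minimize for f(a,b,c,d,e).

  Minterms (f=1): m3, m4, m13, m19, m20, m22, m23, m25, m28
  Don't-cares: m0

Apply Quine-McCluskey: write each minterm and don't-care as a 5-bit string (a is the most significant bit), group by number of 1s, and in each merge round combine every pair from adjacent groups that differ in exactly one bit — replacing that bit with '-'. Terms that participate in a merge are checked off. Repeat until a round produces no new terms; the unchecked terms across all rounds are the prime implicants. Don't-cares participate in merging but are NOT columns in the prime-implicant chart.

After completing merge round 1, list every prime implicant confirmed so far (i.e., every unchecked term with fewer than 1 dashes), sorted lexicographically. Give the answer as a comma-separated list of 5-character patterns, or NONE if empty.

[col 0] 00000*, 00011*, 00100*, 01101, 10011*, 10100*, 10110*, 10111*, 11001, 11100*
[col 1] -0011, -0100, 00-00, 1-100, 10-11, 101-0, 1011-
Prime implicants: -0011, -0100, 00-00, 01101, 1-100, 10-11, 101-0, 1011-, 11001

01101, 11001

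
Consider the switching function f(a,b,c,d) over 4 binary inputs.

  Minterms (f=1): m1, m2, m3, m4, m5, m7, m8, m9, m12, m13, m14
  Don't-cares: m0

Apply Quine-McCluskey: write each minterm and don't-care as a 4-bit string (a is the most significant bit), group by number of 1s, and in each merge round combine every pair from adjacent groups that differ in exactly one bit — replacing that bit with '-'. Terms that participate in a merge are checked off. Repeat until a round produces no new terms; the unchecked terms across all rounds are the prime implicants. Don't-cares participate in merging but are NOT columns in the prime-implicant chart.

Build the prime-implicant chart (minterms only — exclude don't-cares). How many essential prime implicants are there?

4

size-2^0 implicants → 0000(✓)  0001(✓)  0010(✓)  0011(✓)  0100(✓)  0101(✓)  0111(✓)  1000(✓)  1001(✓)  1100(✓)  1101(✓)  1110(✓)
size-2^1 implicants → -000(✓)  -001(✓)  -100(✓)  -101(✓)  0-00(✓)  0-01(✓)  0-11(✓)  00-0(✓)  00-1(✓)  000-(✓)  001-(✓)  01-1(✓)  010-(✓)  1-00(✓)  1-01(✓)  100-(✓)  11-0  110-(✓)
size-2^2 implicants → --00(✓)  --01(✓)  -00-(✓)  -10-(✓)  0--1  0-0-(✓)  00--  1-0-(✓)
size-2^3 implicants → --0-
Unchecked terms (primes): --0-, 0--1, 00--, 11-0
Minterm coverage:
  m1 ⊆ --0-,0--1,00--
  m2 ⊆ 00-- [E]
  m3 ⊆ 0--1,00--
  m4 ⊆ --0- [E]
  m5 ⊆ --0-,0--1
  m7 ⊆ 0--1 [E]
  m8 ⊆ --0- [E]
  m9 ⊆ --0- [E]
  m12 ⊆ --0-,11-0
  m13 ⊆ --0- [E]
  m14 ⊆ 11-0 [E]
E = {--0-, 0--1, 00--, 11-0}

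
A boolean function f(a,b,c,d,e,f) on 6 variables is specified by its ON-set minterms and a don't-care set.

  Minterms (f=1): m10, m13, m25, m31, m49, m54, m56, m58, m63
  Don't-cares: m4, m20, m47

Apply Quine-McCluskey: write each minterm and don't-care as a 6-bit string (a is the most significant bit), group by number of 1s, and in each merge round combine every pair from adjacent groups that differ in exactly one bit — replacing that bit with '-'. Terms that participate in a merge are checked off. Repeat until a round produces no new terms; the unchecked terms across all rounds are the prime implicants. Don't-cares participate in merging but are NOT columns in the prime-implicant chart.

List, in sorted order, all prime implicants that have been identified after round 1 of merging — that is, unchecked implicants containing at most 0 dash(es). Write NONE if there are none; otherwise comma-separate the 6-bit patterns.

001010, 001101, 011001, 110001, 110110

size-2^0 implicants → 000100(✓)  001010  001101  010100(✓)  011001  011111(✓)  101111(✓)  110001  110110  111000(✓)  111010(✓)  111111(✓)
size-2^1 implicants → -11111  0-0100  1-1111  1110-0
Unchecked terms (primes): -11111, 0-0100, 001010, 001101, 011001, 1-1111, 110001, 110110, 1110-0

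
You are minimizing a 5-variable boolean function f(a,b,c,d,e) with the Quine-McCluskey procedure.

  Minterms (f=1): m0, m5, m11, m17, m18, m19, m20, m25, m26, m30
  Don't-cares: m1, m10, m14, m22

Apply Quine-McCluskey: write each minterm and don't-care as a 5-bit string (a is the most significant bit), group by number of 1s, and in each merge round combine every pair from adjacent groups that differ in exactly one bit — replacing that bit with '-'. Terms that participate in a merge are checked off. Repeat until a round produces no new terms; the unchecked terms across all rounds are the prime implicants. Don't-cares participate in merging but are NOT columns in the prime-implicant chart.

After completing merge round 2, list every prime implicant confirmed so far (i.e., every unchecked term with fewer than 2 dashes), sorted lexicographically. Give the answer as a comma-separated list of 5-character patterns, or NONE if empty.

-0001, 00-01, 0000-, 0101-, 1-001, 100-1, 1001-, 101-0

Round 0: 00000✓ 00001✓ 00101✓ 01010✓ 01011✓ 01110✓ 10001✓ 10010✓ 10011✓ 10100✓ 10110✓ 11001✓ 11010✓ 11110✓
Round 1: -0001 -1010✓ -1110✓ 00-01 0000- 01-10✓ 0101- 1-001 1-010✓ 1-110✓ 10-10✓ 100-1 1001- 101-0 11-10✓
Round 2: -1-10 1--10
PIs = {-0001, -1-10, 00-01, 0000-, 0101-, 1--10, 1-001, 100-1, 1001-, 101-0}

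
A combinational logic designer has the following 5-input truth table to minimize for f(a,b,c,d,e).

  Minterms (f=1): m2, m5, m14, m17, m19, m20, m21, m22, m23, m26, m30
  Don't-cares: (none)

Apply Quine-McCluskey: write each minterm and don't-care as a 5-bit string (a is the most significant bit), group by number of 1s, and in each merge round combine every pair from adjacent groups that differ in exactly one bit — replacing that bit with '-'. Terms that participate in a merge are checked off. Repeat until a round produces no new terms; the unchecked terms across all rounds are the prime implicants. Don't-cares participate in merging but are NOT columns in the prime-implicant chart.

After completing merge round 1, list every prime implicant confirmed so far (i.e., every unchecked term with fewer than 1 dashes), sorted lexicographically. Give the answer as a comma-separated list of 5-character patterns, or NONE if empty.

00010

Round 0: 00010 00101✓ 01110✓ 10001✓ 10011✓ 10100✓ 10101✓ 10110✓ 10111✓ 11010✓ 11110✓
Round 1: -0101 -1110 1-110 10-01✓ 10-11✓ 100-1✓ 101-0✓ 101-1✓ 1010-✓ 1011-✓ 11-10
Round 2: 10--1 101--
PIs = {-0101, -1110, 00010, 1-110, 10--1, 101--, 11-10}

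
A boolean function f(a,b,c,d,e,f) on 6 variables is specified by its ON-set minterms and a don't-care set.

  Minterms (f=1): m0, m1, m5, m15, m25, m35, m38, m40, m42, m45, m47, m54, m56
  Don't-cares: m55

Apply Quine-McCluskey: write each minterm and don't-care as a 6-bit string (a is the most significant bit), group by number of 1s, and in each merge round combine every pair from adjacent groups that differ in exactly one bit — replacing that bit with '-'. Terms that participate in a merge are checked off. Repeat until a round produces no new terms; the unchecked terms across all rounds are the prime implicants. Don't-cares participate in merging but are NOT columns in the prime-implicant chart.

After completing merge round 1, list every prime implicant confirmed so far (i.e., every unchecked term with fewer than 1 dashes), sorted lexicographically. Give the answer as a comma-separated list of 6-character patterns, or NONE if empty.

011001, 100011

[col 0] 000000*, 000001*, 000101*, 001111*, 011001, 100011, 100110*, 101000*, 101010*, 101101*, 101111*, 110110*, 110111*, 111000*
[col 1] -01111, 000-01, 00000-, 1-0110, 1-1000, 1010-0, 1011-1, 11011-
Prime implicants: -01111, 000-01, 00000-, 011001, 1-0110, 1-1000, 100011, 1010-0, 1011-1, 11011-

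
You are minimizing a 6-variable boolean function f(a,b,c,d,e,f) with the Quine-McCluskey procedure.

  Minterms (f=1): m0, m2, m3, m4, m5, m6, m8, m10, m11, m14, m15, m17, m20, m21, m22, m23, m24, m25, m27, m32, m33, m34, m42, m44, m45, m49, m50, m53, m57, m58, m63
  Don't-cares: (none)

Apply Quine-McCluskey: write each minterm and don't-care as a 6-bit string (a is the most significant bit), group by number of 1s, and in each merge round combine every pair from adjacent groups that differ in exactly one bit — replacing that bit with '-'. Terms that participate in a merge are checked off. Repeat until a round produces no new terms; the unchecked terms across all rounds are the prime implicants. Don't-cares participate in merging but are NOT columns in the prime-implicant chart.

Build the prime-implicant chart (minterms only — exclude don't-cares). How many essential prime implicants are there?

9

Round 0: 000000✓ 000010✓ 000011✓ 000100✓ 000101✓ 000110✓ 001000✓ 001010✓ 001011✓ 001110✓ 001111✓ 010001✓ 010100✓ 010101✓ 010110✓ 010111✓ 011000✓ 011001✓ 011011✓ 100000✓ 100001✓ 100010✓ 101010✓ 101100✓ 101101✓ 110001✓ 110010✓ 110101✓ 111001✓ 111010✓ 111111
Round 1: -00000✓ -00010✓ -01010✓ -10001✓ -10101✓ -11001✓ 0-0100✓ 0-0101✓ 0-0110✓ 0-1000 0-1011 00-000✓ 00-010✓ 00-011✓ 00-110✓ 000-00✓ 000-10✓ 0000-0✓ 00001-✓ 0001-0✓ 00010-✓ 001-10✓ 001-11✓ 0010-0✓ 00101-✓ 00111-✓ 01-001✓ 010-01✓ 0101-0✓ 0101-1✓ 01010-✓ 01011-✓ 0110-1 01100- 1-0001 1-0010✓ 1-1010✓ 10-010✓ 1000-0✓ 10000- 10110- 11-001✓ 11-010✓ 110-01✓
Round 2: -0-010 -000-0 -1-001 -10-01 0-01-0 0-010- 00--10 00-0-0 00-01- 000--0 001-1- 0101-- 1--010
PIs = {-0-010, -000-0, -1-001, -10-01, 0-01-0, 0-010-, 0-1000, 0-1011, 00--10, 00-0-0, 00-01-, 000--0, 001-1-, 0101--, 0110-1, 01100-, 1--010, 1-0001, 10000-, 10110-, 111111}
Coverage chart:
  m0: -000-0,00-0-0,000--0
  m2: -0-010,-000-0,00--10,00-0-0,00-01-,000--0
  m3: 00-01- ←essential
  m4: 0-01-0,0-010-,000--0
  m5: 0-010- ←essential
  m6: 0-01-0,00--10,000--0
  m8: 0-1000,00-0-0
  m10: -0-010,00--10,00-0-0,00-01-,001-1-
  m11: 0-1011,00-01-,001-1-
  m14: 00--10,001-1-
  m15: 001-1- ←essential
  m17: -1-001,-10-01
  m20: 0-01-0,0-010-,0101--
  m21: -10-01,0-010-,0101--
  m22: 0-01-0,0101--
  m23: 0101-- ←essential
  m24: 0-1000,01100-
  m25: -1-001,0110-1,01100-
  m27: 0-1011,0110-1
  m32: -000-0,10000-
  m33: 1-0001,10000-
  m34: -0-010,-000-0,1--010
  m42: -0-010,1--010
  m44: 10110- ←essential
  m45: 10110- ←essential
  m49: -1-001,-10-01,1-0001
  m50: 1--010 ←essential
  m53: -10-01 ←essential
  m57: -1-001 ←essential
  m58: 1--010 ←essential
  m63: 111111 ←essential
Essential: -1-001, -10-01, 0-010-, 00-01-, 001-1-, 0101--, 1--010, 10110-, 111111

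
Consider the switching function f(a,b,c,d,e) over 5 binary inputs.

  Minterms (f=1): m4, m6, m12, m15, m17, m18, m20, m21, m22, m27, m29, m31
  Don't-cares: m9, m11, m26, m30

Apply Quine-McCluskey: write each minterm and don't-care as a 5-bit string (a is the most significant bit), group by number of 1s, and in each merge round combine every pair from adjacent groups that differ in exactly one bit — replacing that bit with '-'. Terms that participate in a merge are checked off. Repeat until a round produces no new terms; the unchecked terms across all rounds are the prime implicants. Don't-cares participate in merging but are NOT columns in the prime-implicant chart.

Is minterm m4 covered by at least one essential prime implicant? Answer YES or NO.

[col 0] 00100*, 00110*, 01001*, 01011*, 01100*, 01111*, 10001*, 10010*, 10100*, 10101*, 10110*, 11010*, 11011*, 11101*, 11110*, 11111*
[col 1] -0100*, -0110*, -1011*, -1111*, 0-100, 001-0*, 01-11*, 010-1, 1-010*, 1-101, 1-110*, 10-01, 10-10*, 101-0*, 1010-, 11-10*, 11-11*, 1101-*, 111-1, 1111-*
[col 2] -01-0, -1-11, 1--10, 11-1-
Prime implicants: -01-0, -1-11, 0-100, 010-1, 1--10, 1-101, 10-01, 1010-, 11-1-, 111-1
PI chart (minterm → PIs covering it):
  4 | -01-0,0-100
  6 | -01-0  (sole → essential)
  12 | 0-100  (sole → essential)
  15 | -1-11  (sole → essential)
  17 | 10-01  (sole → essential)
  18 | 1--10  (sole → essential)
  20 | -01-0,1010-
  21 | 1-101,10-01,1010-
  22 | -01-0,1--10
  27 | -1-11,11-1-
  29 | 1-101,111-1
  31 | -1-11,11-1-,111-1
Essential prime implicants: -01-0, -1-11, 0-100, 1--10, 10-01

YES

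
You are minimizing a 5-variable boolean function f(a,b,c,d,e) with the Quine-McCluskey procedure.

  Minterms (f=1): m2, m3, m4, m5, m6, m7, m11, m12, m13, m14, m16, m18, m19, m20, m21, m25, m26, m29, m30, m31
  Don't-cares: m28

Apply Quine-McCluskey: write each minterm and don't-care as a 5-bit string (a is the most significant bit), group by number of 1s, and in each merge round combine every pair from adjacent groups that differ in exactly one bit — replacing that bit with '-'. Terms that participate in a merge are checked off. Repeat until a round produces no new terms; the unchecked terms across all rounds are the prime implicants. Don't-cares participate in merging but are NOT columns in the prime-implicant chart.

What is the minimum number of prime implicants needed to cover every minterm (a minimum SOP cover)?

9

size-2^0 implicants → 00010(✓)  00011(✓)  00100(✓)  00101(✓)  00110(✓)  00111(✓)  01011(✓)  01100(✓)  01101(✓)  01110(✓)  10000(✓)  10010(✓)  10011(✓)  10100(✓)  10101(✓)  11001(✓)  11010(✓)  11100(✓)  11101(✓)  11110(✓)  11111(✓)
size-2^1 implicants → -0010(✓)  -0011(✓)  -0100(✓)  -0101(✓)  -1100(✓)  -1101(✓)  -1110(✓)  0-011  0-100(✓)  0-101(✓)  0-110(✓)  00-10(✓)  00-11(✓)  0001-(✓)  001-0(✓)  001-1(✓)  0010-(✓)  0011-(✓)  011-0(✓)  0110-(✓)  1-010  1-100(✓)  1-101(✓)  10-00  100-0  1001-(✓)  1010-(✓)  11-01  11-10  111-0(✓)  111-1(✓)  1110-(✓)  1111-(✓)
size-2^2 implicants → --100(✓)  --101(✓)  -001-  -010-(✓)  -11-0  -110-(✓)  0-1-0  0-10-(✓)  00-1-  001--  1-10-(✓)  111--
size-2^3 implicants → --10-
Unchecked terms (primes): --10-, -001-, -11-0, 0-011, 0-1-0, 00-1-, 001--, 1-010, 10-00, 100-0, 11-01, 11-10, 111--
Minterm coverage:
  m2 ⊆ -001-,00-1-
  m3 ⊆ -001-,0-011,00-1-
  m4 ⊆ --10-,0-1-0,001--
  m5 ⊆ --10-,001--
  m6 ⊆ 0-1-0,00-1-,001--
  m7 ⊆ 00-1-,001--
  m11 ⊆ 0-011 [E]
  m12 ⊆ --10-,-11-0,0-1-0
  m13 ⊆ --10- [E]
  m14 ⊆ -11-0,0-1-0
  m16 ⊆ 10-00,100-0
  m18 ⊆ -001-,1-010,100-0
  m19 ⊆ -001- [E]
  m20 ⊆ --10-,10-00
  m21 ⊆ --10- [E]
  m25 ⊆ 11-01 [E]
  m26 ⊆ 1-010,11-10
  m29 ⊆ --10-,11-01,111--
  m30 ⊆ -11-0,11-10,111--
  m31 ⊆ 111-- [E]
E = {--10-, -001-, 0-011, 11-01, 111--}
Petrick residual → -11-0, 00-1-, 1-010, 10-00
Cover = cd' + b'c'd + bce' + a'c'de + a'b'd + ac'de' + ab'd'e' + abd'e + abc  |cover|=9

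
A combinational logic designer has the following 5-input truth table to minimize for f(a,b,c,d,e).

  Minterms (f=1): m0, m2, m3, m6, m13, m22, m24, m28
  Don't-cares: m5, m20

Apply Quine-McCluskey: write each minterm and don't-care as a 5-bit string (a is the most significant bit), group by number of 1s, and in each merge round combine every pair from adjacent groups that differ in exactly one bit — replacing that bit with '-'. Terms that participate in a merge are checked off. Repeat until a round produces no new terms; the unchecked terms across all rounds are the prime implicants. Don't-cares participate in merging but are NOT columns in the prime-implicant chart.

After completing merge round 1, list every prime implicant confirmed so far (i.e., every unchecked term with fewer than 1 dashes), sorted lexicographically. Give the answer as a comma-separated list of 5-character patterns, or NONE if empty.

NONE

Round 0: 00000✓ 00010✓ 00011✓ 00101✓ 00110✓ 01101✓ 10100✓ 10110✓ 11000✓ 11100✓
Round 1: -0110 0-101 00-10 000-0 0001- 1-100 101-0 11-00
PIs = {-0110, 0-101, 00-10, 000-0, 0001-, 1-100, 101-0, 11-00}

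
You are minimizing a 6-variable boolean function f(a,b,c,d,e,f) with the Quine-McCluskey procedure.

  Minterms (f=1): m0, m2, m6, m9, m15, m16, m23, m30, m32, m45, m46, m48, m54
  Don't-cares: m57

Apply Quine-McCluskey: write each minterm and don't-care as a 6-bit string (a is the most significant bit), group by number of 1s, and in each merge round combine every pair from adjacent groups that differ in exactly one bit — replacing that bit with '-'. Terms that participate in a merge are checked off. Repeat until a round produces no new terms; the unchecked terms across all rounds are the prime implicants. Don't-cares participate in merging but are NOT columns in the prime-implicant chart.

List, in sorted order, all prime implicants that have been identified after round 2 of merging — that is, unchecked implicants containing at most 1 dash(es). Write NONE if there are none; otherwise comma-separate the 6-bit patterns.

000-10, 0000-0, 001001, 001111, 010111, 011110, 101101, 101110, 110110, 111001

Round 0: 000000✓ 000010✓ 000110✓ 001001 001111 010000✓ 010111 011110 100000✓ 101101 101110 110000✓ 110110 111001
Round 1: -00000✓ -10000✓ 0-0000✓ 000-10 0000-0 1-0000✓
Round 2: --0000
PIs = {--0000, 000-10, 0000-0, 001001, 001111, 010111, 011110, 101101, 101110, 110110, 111001}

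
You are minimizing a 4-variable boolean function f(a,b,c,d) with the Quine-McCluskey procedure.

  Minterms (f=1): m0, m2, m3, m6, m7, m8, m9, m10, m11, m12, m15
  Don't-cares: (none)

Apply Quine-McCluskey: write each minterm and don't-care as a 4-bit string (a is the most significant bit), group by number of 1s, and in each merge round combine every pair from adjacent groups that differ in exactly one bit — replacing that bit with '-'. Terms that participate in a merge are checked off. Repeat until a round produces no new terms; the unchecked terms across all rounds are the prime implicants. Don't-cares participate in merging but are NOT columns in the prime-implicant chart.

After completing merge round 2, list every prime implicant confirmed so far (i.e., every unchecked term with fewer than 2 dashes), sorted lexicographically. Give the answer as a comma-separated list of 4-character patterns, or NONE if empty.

1-00

[col 0] 0000*, 0010*, 0011*, 0110*, 0111*, 1000*, 1001*, 1010*, 1011*, 1100*, 1111*
[col 1] -000*, -010*, -011*, -111*, 0-10*, 0-11*, 00-0*, 001-*, 011-*, 1-00, 1-11*, 10-0*, 10-1*, 100-*, 101-*
[col 2] --11, -0-0, -01-, 0-1-, 10--
Prime implicants: --11, -0-0, -01-, 0-1-, 1-00, 10--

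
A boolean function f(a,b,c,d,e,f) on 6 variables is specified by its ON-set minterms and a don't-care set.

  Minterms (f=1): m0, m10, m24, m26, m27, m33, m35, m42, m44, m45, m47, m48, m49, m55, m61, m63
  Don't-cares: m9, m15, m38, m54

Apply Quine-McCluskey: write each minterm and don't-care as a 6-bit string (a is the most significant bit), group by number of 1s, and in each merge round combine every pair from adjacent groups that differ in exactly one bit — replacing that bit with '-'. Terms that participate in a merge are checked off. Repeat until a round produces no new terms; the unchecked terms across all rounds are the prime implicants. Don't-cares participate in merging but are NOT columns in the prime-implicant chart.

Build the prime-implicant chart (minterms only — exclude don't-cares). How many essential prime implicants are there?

[col 0] 000000, 001001, 001010*, 001111*, 011000*, 011010*, 011011*, 100001*, 100011*, 100110*, 101010*, 101100*, 101101*, 101111*, 110000*, 110001*, 110110*, 110111*, 111101*, 111111*
[col 1] -01010, -01111, 0-1010, 0110-0, 01101-, 1-0001, 1-0110, 1-1101*, 1-1111*, 1000-1, 1011-1*, 10110-, 11-111, 11000-, 11011-, 1111-1*
[col 2] 1-11-1
Prime implicants: -01010, -01111, 0-1010, 000000, 001001, 0110-0, 01101-, 1-0001, 1-0110, 1-11-1, 1000-1, 10110-, 11-111, 11000-, 11011-
PI chart (minterm → PIs covering it):
  0 | 000000  (sole → essential)
  10 | -01010,0-1010
  24 | 0110-0  (sole → essential)
  26 | 0-1010,0110-0,01101-
  27 | 01101-  (sole → essential)
  33 | 1-0001,1000-1
  35 | 1000-1  (sole → essential)
  42 | -01010  (sole → essential)
  44 | 10110-  (sole → essential)
  45 | 1-11-1,10110-
  47 | -01111,1-11-1
  48 | 11000-  (sole → essential)
  49 | 1-0001,11000-
  55 | 11-111,11011-
  61 | 1-11-1  (sole → essential)
  63 | 1-11-1,11-111
Essential prime implicants: -01010, 000000, 0110-0, 01101-, 1-11-1, 1000-1, 10110-, 11000-

8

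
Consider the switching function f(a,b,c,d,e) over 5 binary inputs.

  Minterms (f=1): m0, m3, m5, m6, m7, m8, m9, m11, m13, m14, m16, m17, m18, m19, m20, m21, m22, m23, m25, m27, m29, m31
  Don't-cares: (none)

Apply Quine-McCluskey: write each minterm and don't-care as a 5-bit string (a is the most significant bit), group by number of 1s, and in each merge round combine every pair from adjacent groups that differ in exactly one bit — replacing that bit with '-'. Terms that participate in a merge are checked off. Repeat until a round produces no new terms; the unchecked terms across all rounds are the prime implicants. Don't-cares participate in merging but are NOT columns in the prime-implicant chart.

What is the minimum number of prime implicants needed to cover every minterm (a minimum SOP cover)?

7

Round 0: 00000✓ 00011✓ 00101✓ 00110✓ 00111✓ 01000✓ 01001✓ 01011✓ 01101✓ 01110✓ 10000✓ 10001✓ 10010✓ 10011✓ 10100✓ 10101✓ 10110✓ 10111✓ 11001✓ 11011✓ 11101✓ 11111✓
Round 1: -0000 -0011✓ -0101✓ -0110✓ -0111✓ -1001✓ -1011✓ -1101✓ 0-000 0-011✓ 0-101✓ 0-110 00-11✓ 001-1✓ 0011-✓ 01-01✓ 010-1✓ 0100- 1-001✓ 1-011✓ 1-101✓ 1-111✓ 10-00✓ 10-01✓ 10-10✓ 10-11✓ 100-0✓ 100-1✓ 1000-✓ 1001-✓ 101-0✓ 101-1✓ 1010-✓ 1011-✓ 11-01✓ 11-11✓ 110-1✓ 111-1✓
Round 2: --011 --101 -0-11 -01-1 -011- -1-01 -10-1 1--01✓ 1--11✓ 1-0-1✓ 1-1-1✓ 10--0✓ 10--1✓ 10-0-✓ 10-1-✓ 100--✓ 101--✓ 11--1✓
Round 3: 1---1 10---
PIs = {--011, --101, -0-11, -0000, -01-1, -011-, -1-01, -10-1, 0-000, 0-110, 0100-, 1---1, 10---}
Coverage chart:
  m0: -0000,0-000
  m3: --011,-0-11
  m5: --101,-01-1
  m6: -011-,0-110
  m7: -0-11,-01-1,-011-
  m8: 0-000,0100-
  m9: -1-01,-10-1,0100-
  m11: --011,-10-1
  m13: --101,-1-01
  m14: 0-110 ←essential
  m16: -0000,10---
  m17: 1---1,10---
  m18: 10--- ←essential
  m19: --011,-0-11,1---1,10---
  m20: 10--- ←essential
  m21: --101,-01-1,1---1,10---
  m22: -011-,10---
  m23: -0-11,-01-1,-011-,1---1,10---
  m25: -1-01,-10-1,1---1
  m27: --011,-10-1,1---1
  m29: --101,-1-01,1---1
  m31: 1---1 ←essential
Essential: 0-110, 1---1, 10---
Petrick residual → --011, -01-1, -1-01, 0-000
Min cover (7 terms): c'de + b'ce + bd'e + a'c'd'e' + a'cde' + ae + ab'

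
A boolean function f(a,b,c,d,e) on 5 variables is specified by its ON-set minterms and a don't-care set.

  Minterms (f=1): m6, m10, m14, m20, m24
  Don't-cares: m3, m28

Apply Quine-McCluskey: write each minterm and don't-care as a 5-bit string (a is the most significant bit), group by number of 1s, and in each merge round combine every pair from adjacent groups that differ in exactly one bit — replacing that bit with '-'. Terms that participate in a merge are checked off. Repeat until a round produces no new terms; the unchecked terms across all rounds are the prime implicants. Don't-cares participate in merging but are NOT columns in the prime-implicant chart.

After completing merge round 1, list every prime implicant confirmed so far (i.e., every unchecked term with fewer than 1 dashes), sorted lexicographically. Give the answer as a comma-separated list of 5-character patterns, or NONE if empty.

00011

Round 0: 00011 00110✓ 01010✓ 01110✓ 10100✓ 11000✓ 11100✓
Round 1: 0-110 01-10 1-100 11-00
PIs = {0-110, 00011, 01-10, 1-100, 11-00}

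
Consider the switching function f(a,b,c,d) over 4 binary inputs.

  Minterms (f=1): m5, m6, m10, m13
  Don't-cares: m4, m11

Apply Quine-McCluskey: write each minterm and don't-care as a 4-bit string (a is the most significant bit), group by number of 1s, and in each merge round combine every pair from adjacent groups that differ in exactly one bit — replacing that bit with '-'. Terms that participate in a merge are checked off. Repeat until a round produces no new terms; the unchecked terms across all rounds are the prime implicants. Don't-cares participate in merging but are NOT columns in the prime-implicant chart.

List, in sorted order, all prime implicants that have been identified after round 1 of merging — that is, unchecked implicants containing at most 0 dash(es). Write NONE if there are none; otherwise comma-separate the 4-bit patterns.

NONE

size-2^0 implicants → 0100(✓)  0101(✓)  0110(✓)  1010(✓)  1011(✓)  1101(✓)
size-2^1 implicants → -101  01-0  010-  101-
Unchecked terms (primes): -101, 01-0, 010-, 101-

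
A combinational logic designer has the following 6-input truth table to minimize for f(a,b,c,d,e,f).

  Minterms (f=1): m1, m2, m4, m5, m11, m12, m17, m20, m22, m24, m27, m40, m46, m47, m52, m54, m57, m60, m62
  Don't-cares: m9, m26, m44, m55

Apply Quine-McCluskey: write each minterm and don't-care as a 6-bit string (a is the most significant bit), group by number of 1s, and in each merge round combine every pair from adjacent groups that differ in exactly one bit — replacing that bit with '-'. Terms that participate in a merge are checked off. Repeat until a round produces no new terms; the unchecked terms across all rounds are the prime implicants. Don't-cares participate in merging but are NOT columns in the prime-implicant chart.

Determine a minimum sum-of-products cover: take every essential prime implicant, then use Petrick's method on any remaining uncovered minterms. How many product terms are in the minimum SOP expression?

size-2^0 implicants → 000001(✓)  000010  000100(✓)  000101(✓)  001001(✓)  001011(✓)  001100(✓)  010001(✓)  010100(✓)  010110(✓)  011000(✓)  011010(✓)  011011(✓)  101000(✓)  101100(✓)  101110(✓)  101111(✓)  110100(✓)  110110(✓)  110111(✓)  111001  111100(✓)  111110(✓)
size-2^1 implicants → -01100  -10100(✓)  -10110(✓)  0-0001  0-0100  0-1011  00-001  00-100  000-01  00010-  0010-1  0101-0(✓)  0110-0  01101-  1-1100(✓)  1-1110(✓)  101-00  1011-0(✓)  10111-  11-100(✓)  11-110(✓)  1101-0(✓)  11011-  1111-0(✓)
size-2^2 implicants → -101-0  1-11-0  11-1-0
Unchecked terms (primes): -01100, -101-0, 0-0001, 0-0100, 0-1011, 00-001, 00-100, 000-01, 000010, 00010-, 0010-1, 0110-0, 01101-, 1-11-0, 101-00, 10111-, 11-1-0, 11011-, 111001
Minterm coverage:
  m1 ⊆ 0-0001,00-001,000-01
  m2 ⊆ 000010 [E]
  m4 ⊆ 0-0100,00-100,00010-
  m5 ⊆ 000-01,00010-
  m11 ⊆ 0-1011,0010-1
  m12 ⊆ -01100,00-100
  m17 ⊆ 0-0001 [E]
  m20 ⊆ -101-0,0-0100
  m22 ⊆ -101-0 [E]
  m24 ⊆ 0110-0 [E]
  m27 ⊆ 0-1011,01101-
  m40 ⊆ 101-00 [E]
  m46 ⊆ 1-11-0,10111-
  m47 ⊆ 10111- [E]
  m52 ⊆ -101-0,11-1-0
  m54 ⊆ -101-0,11-1-0,11011-
  m57 ⊆ 111001 [E]
  m60 ⊆ 1-11-0,11-1-0
  m62 ⊆ 1-11-0,11-1-0
E = {-101-0, 0-0001, 000010, 0110-0, 101-00, 10111-, 111001}
Petrick residual → -01100, 0-1011, 00010-, 1-11-0
Cover = b'cde'f' + bc'df' + a'c'd'e'f + a'cd'ef + a'b'c'd'ef' + a'b'c'de' + a'bcd'f' + acdf' + ab'ce'f' + ab'cde + abcd'e'f  |cover|=11

11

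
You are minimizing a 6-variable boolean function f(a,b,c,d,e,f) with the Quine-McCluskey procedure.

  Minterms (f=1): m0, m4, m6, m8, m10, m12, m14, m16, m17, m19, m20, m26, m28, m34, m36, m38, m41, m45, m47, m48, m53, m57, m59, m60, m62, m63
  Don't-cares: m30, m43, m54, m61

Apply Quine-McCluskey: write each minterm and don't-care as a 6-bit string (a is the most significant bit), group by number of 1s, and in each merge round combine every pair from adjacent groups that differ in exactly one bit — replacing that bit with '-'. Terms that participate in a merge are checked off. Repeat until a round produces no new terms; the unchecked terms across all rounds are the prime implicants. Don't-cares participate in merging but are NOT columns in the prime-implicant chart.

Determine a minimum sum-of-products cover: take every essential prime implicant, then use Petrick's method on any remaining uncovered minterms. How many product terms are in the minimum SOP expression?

10

Round 0: 000000✓ 000100✓ 000110✓ 001000✓ 001010✓ 001100✓ 001110✓ 010000✓ 010001✓ 010011✓ 010100✓ 011010✓ 011100✓ 011110✓ 100010✓ 100100✓ 100110✓ 101001✓ 101011✓ 101101✓ 101111✓ 110000✓ 110101✓ 110110✓ 111001✓ 111011✓ 111100✓ 111101✓ 111110✓ 111111✓
Round 1: -00100✓ -00110✓ -10000 -11100✓ -11110✓ 0-0000✓ 0-0100✓ 0-1010✓ 0-1100✓ 0-1110✓ 00-000✓ 00-100✓ 00-110✓ 000-00✓ 0001-0✓ 001-00✓ 001-10✓ 0010-0✓ 0011-0✓ 01-100✓ 010-00✓ 0100-1 01000- 011-10✓ 0111-0✓ 1-0110 1-1001✓ 1-1011✓ 1-1101✓ 1-1111✓ 100-10 1001-0✓ 101-01✓ 101-11✓ 1010-1✓ 1011-1✓ 11-101 11-110 111-01✓ 111-11✓ 1110-1✓ 1111-0✓ 1111-1✓ 11110-✓ 11111-✓
Round 2: -001-0 -111-0 0--100 0-0-00 0-1-10 0-11-0 00--00 00-1-0 001--0 1-1-01✓ 1-1-11✓ 1-10-1✓ 1-11-1✓ 101--1✓ 111--1✓ 1111--
Round 3: 1-1--1
PIs = {-001-0, -10000, -111-0, 0--100, 0-0-00, 0-1-10, 0-11-0, 00--00, 00-1-0, 001--0, 0100-1, 01000-, 1-0110, 1-1--1, 100-10, 11-101, 11-110, 1111--}
Coverage chart:
  m0: 0-0-00,00--00
  m4: -001-0,0--100,0-0-00,00--00,00-1-0
  m6: -001-0,00-1-0
  m8: 00--00,001--0
  m10: 0-1-10,001--0
  m12: 0--100,0-11-0,00--00,00-1-0,001--0
  m14: 0-1-10,0-11-0,00-1-0,001--0
  m16: -10000,0-0-00,01000-
  m17: 0100-1,01000-
  m19: 0100-1 ←essential
  m20: 0--100,0-0-00
  m26: 0-1-10 ←essential
  m28: -111-0,0--100,0-11-0
  m34: 100-10 ←essential
  m36: -001-0 ←essential
  m38: -001-0,1-0110,100-10
  m41: 1-1--1 ←essential
  m45: 1-1--1 ←essential
  m47: 1-1--1 ←essential
  m48: -10000 ←essential
  m53: 11-101 ←essential
  m57: 1-1--1 ←essential
  m59: 1-1--1 ←essential
  m60: -111-0,1111--
  m62: -111-0,11-110,1111--
  m63: 1-1--1,1111--
Essential: -001-0, -10000, 0-1-10, 0100-1, 1-1--1, 100-10, 11-101
Petrick residual → -111-0, 0--100, 00--00
Min cover (10 terms): b'c'df' + bc'd'e'f' + bcdf' + a'de'f' + a'cef' + a'b'e'f' + a'bc'd'f + acf + ab'c'ef' + abde'f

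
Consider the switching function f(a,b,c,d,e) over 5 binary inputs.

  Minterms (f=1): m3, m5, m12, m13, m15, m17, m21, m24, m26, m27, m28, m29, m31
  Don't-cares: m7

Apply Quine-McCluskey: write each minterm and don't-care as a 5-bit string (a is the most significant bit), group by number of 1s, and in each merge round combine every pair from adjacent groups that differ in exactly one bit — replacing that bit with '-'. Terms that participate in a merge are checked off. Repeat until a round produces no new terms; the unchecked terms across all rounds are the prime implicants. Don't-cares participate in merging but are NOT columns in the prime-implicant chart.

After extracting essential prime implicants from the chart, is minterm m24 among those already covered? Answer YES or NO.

[col 0] 00011*, 00101*, 00111*, 01100*, 01101*, 01111*, 10001*, 10101*, 11000*, 11010*, 11011*, 11100*, 11101*, 11111*
[col 1] -0101*, -1100*, -1101*, -1111*, 0-101*, 0-111*, 00-11, 001-1*, 011-1*, 0110-*, 1-101*, 10-01, 11-00, 11-11, 110-0, 1101-, 111-1*, 1110-*
[col 2] --101, -11-1, -110-, 0-1-1
Prime implicants: --101, -11-1, -110-, 0-1-1, 00-11, 10-01, 11-00, 11-11, 110-0, 1101-
PI chart (minterm → PIs covering it):
  3 | 00-11  (sole → essential)
  5 | --101,0-1-1
  12 | -110-  (sole → essential)
  13 | --101,-11-1,-110-,0-1-1
  15 | -11-1,0-1-1
  17 | 10-01  (sole → essential)
  21 | --101,10-01
  24 | 11-00,110-0
  26 | 110-0,1101-
  27 | 11-11,1101-
  28 | -110-,11-00
  29 | --101,-11-1,-110-
  31 | -11-1,11-11
Essential prime implicants: -110-, 00-11, 10-01

NO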